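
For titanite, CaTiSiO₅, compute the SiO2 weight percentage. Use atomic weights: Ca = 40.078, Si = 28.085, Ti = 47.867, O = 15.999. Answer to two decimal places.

30.65 wt%

Molar mass of CaTiSiO₅ = 1×40.078 + 1×47.867 + 1×28.085 + 5×15.999 = 196.025 g/mol.
Each formula unit contains 1 Si, equivalent to 1/1 = 1.0000 mol SiO2.
M(SiO2) = 1×28.085 + 2×15.999 = 60.083 g/mol.
Mass of SiO2 per formula unit = 1.0000 × 60.083 = 60.083 g.
SiO2 wt% = 60.083 / 196.025 × 100 = 30.65%.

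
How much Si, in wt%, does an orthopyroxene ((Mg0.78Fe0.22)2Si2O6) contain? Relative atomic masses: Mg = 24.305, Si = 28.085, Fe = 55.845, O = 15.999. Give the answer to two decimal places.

26.17 wt%

M((Mg0.78Fe0.22)2Si2O6) = 214.652 g/mol.
Si contributes 2 × 28.085 = 56.170 g per mole.
56.170/214.652 = 0.2617 → 26.17%.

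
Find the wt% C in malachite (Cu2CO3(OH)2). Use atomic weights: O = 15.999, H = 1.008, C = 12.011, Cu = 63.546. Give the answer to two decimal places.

5.43 mass %

Molar mass of Cu2CO3(OH)2: 2×63.546 + 1×12.011 + 5×15.999 + 2×1.008 = 221.114 g/mol.
Mass of C per formula unit: 1 × 12.011 = 12.011 g.
Weight fraction C = 12.011 / 221.114 = 0.0543.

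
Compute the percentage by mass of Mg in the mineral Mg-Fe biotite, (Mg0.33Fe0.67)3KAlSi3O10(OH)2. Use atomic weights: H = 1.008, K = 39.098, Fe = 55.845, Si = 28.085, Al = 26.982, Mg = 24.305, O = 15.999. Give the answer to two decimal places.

M((Mg0.33Fe0.67)3KAlSi3O10(OH)2) = 480.649 g/mol.
Mg contributes 0.99 × 24.305 = 24.062 g per mole.
24.062/480.649 = 0.0501 → 5.01%.

5.01 mass %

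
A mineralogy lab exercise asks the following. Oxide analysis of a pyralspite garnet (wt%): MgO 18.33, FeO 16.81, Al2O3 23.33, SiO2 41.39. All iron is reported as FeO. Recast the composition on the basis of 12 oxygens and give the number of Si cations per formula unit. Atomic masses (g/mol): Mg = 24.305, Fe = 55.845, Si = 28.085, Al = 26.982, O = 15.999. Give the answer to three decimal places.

MgO: 18.33/40.304 = 0.45479 mol → 0.45479 mol Mg, 0.45479 mol O.
FeO: 16.81/71.844 = 0.23398 mol → 0.23398 mol Fe, 0.23398 mol O.
Al2O3: 23.33/101.961 = 0.22881 mol → 0.45762 mol Al, 0.68643 mol O.
SiO2: 41.39/60.083 = 0.68888 mol → 0.68888 mol Si, 1.37776 mol O.
Total oxygen = 2.75296 mol. Normalization factor = 12/2.75296 = 4.35894.
Si per 12 O = 0.68888 × 4.35894 = 3.003.

3.003 Si apfu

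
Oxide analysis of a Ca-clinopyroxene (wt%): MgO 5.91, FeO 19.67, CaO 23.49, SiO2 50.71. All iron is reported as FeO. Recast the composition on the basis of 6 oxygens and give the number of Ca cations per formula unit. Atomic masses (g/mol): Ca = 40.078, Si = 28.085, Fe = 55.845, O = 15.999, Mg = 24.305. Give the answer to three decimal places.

MgO (M=40.304): mol = 0.14664; Mg = 0.14664, O = 0.14664.
FeO (M=71.844): mol = 0.27379; Fe = 0.27379, O = 0.27379.
CaO (M=56.077): mol = 0.41889; Ca = 0.41889, O = 0.41889.
SiO2 (M=60.083): mol = 0.84400; Si = 0.84400, O = 1.68800.
ΣO = 2.52732; factor = 6/ΣO = 2.37406.
Ca apfu = 0.41889 × 2.37406 = 0.994.

0.994 Ca apfu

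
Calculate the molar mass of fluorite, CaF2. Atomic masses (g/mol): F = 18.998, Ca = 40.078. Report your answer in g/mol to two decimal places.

78.07 g/mol

Ca: 1 × 40.078 = 40.0780
F: 2 × 18.998 = 37.9960
Summing the contributions gives the formula mass.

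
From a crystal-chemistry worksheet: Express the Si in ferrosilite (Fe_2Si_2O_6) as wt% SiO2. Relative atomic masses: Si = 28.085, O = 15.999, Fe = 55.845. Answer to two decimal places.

45.54 wt%

Molar mass of Fe_2Si_2O_6 = 2×55.845 + 2×28.085 + 6×15.999 = 263.854 g/mol.
Each formula unit contains 2 Si, equivalent to 2/1 = 2.0000 mol SiO2.
M(SiO2) = 1×28.085 + 2×15.999 = 60.083 g/mol.
Mass of SiO2 per formula unit = 2.0000 × 60.083 = 120.166 g.
SiO2 wt% = 120.166 / 263.854 × 100 = 45.54%.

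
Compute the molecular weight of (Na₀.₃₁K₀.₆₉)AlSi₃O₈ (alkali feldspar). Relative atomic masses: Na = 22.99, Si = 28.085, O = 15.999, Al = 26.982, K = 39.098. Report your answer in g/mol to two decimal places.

Na: 0.31 × 22.99 = 7.1269
K: 0.69 × 39.098 = 26.9776
Al: 1 × 26.982 = 26.9820
Si: 3 × 28.085 = 84.2550
O: 8 × 15.999 = 127.9920
Summing the contributions gives the formula mass.

273.33 g/mol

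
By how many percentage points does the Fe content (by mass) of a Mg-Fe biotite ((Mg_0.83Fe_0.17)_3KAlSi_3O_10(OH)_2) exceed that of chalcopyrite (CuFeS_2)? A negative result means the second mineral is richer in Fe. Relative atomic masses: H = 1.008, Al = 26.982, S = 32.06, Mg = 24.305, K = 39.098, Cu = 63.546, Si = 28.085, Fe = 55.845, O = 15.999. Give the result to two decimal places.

-23.86 percentage points

First mineral: 28.481 g Fe in 433.339 g formula = 6.57 wt% Fe.
Second mineral: 55.845 g Fe in 183.511 g formula = 30.43 wt% Fe.
6.57% − 30.43% gives a difference of -23.86 percentage points.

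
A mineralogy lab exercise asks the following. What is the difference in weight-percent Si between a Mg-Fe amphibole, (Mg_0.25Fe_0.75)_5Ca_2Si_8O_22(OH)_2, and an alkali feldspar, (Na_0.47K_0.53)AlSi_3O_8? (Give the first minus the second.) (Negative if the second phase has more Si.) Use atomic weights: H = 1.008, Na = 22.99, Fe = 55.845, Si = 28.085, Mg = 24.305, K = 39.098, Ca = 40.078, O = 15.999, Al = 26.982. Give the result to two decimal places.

M((Mg_0.25Fe_0.75)_5Ca_2Si_8O_22(OH)_2) = 930.628 g/mol, so wt% Si = 224.680/930.628 × 100 = 24.14%.
M((Na_0.47K_0.53)AlSi_3O_8) = 270.756 g/mol, so wt% Si = 84.255/270.756 × 100 = 31.12%.
24.14 − 31.12 = -6.98 pp.

-6.98 percentage points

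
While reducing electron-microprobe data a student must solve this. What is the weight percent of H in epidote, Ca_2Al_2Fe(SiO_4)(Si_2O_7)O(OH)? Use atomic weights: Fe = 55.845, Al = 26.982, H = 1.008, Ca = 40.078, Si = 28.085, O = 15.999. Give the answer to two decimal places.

0.21 mass %

Formula mass = 2×40.078 + 2×26.982 + 1×55.845 + 3×28.085 + 13×15.999 + 1×1.008 = 483.215 g/mol, of which 1.008 g is H.
So H makes up 1.008/483.215 = 0.0021 of the mass, i.e. 0.21%.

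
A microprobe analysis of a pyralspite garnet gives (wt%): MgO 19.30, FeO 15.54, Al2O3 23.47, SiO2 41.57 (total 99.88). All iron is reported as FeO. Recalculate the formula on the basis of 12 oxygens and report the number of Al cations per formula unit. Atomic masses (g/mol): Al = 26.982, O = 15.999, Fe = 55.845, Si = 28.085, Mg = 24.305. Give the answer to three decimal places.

MgO (M=40.304): mol = 0.47886; Mg = 0.47886, O = 0.47886.
FeO (M=71.844): mol = 0.21630; Fe = 0.21630, O = 0.21630.
Al2O3 (M=101.961): mol = 0.23019; Al = 0.46038, O = 0.69057.
SiO2 (M=60.083): mol = 0.69188; Si = 0.69188, O = 1.38376.
ΣO = 2.76949; factor = 12/ΣO = 4.33293.
Al apfu = 0.46038 × 4.33293 = 1.995.

1.995 Al apfu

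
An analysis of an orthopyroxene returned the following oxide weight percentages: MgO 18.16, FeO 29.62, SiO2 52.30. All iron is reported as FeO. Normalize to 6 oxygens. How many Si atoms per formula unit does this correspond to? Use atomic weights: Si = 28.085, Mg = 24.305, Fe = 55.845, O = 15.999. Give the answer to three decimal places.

MgO (M=40.304): mol = 0.45058; Mg = 0.45058, O = 0.45058.
FeO (M=71.844): mol = 0.41228; Fe = 0.41228, O = 0.41228.
SiO2 (M=60.083): mol = 0.87046; Si = 0.87046, O = 1.74092.
ΣO = 2.60378; factor = 6/ΣO = 2.30434.
Si apfu = 0.87046 × 2.30434 = 2.006.

2.006 Si apfu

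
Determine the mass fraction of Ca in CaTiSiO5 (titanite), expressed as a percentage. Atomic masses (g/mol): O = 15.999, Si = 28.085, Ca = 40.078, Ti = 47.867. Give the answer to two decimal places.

20.45 mass %

M(CaTiSiO5) = 196.025 g/mol.
Ca contributes 1 × 40.078 = 40.078 g per mole.
40.078/196.025 = 0.2045 → 20.45%.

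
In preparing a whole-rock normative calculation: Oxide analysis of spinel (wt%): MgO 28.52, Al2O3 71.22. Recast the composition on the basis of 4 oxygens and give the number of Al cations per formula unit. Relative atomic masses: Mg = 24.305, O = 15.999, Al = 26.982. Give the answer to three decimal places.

1.993 Al apfu

MgO: 28.52/40.304 = 0.70762 mol → 0.70762 mol Mg, 0.70762 mol O.
Al2O3: 71.22/101.961 = 0.69850 mol → 1.39700 mol Al, 2.09550 mol O.
Total oxygen = 2.80312 mol. Normalization factor = 4/2.80312 = 1.42698.
Al per 4 O = 1.39700 × 1.42698 = 1.993.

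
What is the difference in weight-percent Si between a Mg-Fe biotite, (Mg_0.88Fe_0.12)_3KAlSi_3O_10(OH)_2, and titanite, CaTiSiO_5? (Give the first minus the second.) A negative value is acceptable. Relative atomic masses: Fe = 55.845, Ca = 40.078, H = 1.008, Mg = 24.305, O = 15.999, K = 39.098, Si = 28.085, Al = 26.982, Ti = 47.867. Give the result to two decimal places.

5.33 percentage points

Si in (Mg_0.88Fe_0.12)_3KAlSi_3O_10(OH)_2: molar mass 428.608 g/mol; 3×28.085 = 84.255 g → 19.66 wt%.
Si in CaTiSiO_5: molar mass 196.025 g/mol; 1×28.085 = 28.085 g → 14.33 wt%.
Difference = 19.66 − 14.33 = 5.33 percentage points.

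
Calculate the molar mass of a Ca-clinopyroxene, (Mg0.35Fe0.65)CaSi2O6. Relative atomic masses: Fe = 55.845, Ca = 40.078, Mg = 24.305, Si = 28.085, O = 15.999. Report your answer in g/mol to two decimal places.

237.05 g/mol

M = 0.35×24.305 + 0.65×55.845 + 1×40.078 + 2×28.085 + 6×15.999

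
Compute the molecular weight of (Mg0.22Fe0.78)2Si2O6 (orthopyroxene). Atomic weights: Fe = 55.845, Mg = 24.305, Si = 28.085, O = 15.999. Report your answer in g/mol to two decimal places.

Mg: 0.44 × 24.305 = 10.6942
Fe: 1.56 × 55.845 = 87.1182
Si: 2 × 28.085 = 56.1700
O: 6 × 15.999 = 95.9940
Summing the contributions gives the formula mass.

249.98 g/mol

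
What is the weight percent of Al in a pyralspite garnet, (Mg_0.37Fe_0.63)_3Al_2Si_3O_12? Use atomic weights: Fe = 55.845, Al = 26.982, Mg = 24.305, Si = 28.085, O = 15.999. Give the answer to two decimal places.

M((Mg_0.37Fe_0.63)_3Al_2Si_3O_12) = 462.733 g/mol.
Al contributes 2 × 26.982 = 53.964 g per mole.
53.964/462.733 = 0.1166 → 11.66%.

11.66 wt%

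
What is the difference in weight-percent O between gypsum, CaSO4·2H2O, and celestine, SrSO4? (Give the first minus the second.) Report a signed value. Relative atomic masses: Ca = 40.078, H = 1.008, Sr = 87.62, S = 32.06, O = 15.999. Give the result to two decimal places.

First mineral: 95.994 g O in 172.164 g formula = 55.76 wt% O.
Second mineral: 63.996 g O in 183.676 g formula = 34.84 wt% O.
55.76% − 34.84% gives a difference of 20.92 percentage points.

20.92 percentage points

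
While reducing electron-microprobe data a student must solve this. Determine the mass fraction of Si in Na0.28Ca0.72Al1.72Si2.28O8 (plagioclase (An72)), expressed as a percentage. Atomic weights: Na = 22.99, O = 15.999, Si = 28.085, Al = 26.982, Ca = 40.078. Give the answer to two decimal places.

M(Na0.28Ca0.72Al1.72Si2.28O8) = 273.728 g/mol.
Si contributes 2.28 × 28.085 = 64.034 g per mole.
64.034/273.728 = 0.2339 → 23.39%.

23.39 mass %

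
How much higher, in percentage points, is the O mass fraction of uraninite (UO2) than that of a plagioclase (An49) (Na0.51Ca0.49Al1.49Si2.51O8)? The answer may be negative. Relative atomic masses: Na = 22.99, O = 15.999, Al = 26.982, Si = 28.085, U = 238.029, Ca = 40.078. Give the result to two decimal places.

-35.55 percentage points

O in UO2: molar mass 270.027 g/mol; 2×15.999 = 31.998 g → 11.85 wt%.
O in Na0.51Ca0.49Al1.49Si2.51O8: molar mass 270.052 g/mol; 8×15.999 = 127.992 g → 47.40 wt%.
Difference = 11.85 − 47.40 = -35.55 percentage points.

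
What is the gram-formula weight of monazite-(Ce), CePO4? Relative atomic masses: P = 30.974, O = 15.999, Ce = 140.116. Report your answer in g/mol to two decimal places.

M = 1×140.116 + 1×30.974 + 4×15.999

235.09 g/mol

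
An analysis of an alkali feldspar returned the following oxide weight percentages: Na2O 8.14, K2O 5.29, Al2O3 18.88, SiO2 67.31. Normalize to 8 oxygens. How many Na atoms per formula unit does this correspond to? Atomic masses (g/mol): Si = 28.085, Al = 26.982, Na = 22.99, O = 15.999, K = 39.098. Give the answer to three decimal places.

0.704 Na apfu

Na2O: 8.14/61.979 = 0.13133 mol → 0.26266 mol Na, 0.13133 mol O.
K2O: 5.29/94.195 = 0.05616 mol → 0.11232 mol K, 0.05616 mol O.
Al2O3: 18.88/101.961 = 0.18517 mol → 0.37034 mol Al, 0.55551 mol O.
SiO2: 67.31/60.083 = 1.12028 mol → 1.12028 mol Si, 2.24056 mol O.
Total oxygen = 2.98356 mol. Normalization factor = 8/2.98356 = 2.68136.
Na per 8 O = 0.26266 × 2.68136 = 0.704.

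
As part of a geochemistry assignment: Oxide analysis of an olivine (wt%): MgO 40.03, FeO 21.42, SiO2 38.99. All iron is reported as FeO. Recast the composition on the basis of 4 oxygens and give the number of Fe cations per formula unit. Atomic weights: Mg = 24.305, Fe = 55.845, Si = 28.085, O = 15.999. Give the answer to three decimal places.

0.461 Fe apfu

MgO (M=40.304): mol = 0.99320; Mg = 0.99320, O = 0.99320.
FeO (M=71.844): mol = 0.29815; Fe = 0.29815, O = 0.29815.
SiO2 (M=60.083): mol = 0.64894; Si = 0.64894, O = 1.29788.
ΣO = 2.58923; factor = 4/ΣO = 1.54486.
Fe apfu = 0.29815 × 1.54486 = 0.461.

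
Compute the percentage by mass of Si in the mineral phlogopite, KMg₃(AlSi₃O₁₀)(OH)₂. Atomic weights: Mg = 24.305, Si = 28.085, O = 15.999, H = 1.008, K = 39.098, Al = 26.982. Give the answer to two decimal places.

M(KMg₃(AlSi₃O₁₀)(OH)₂) = 417.254 g/mol.
Si contributes 3 × 28.085 = 84.255 g per mole.
84.255/417.254 = 0.2019 → 20.19%.

20.19 weight percent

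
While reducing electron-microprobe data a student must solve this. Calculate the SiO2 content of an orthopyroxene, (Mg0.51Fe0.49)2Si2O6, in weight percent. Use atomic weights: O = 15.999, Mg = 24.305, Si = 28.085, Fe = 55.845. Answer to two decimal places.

51.87 wt%

M((Mg0.51Fe0.49)2Si2O6) = 231.683 g/mol; M(SiO2) = 60.083 g/mol.
Moles SiO2 per formula unit = 2 Si ÷ 1 = 2.0000.
SiO2 fraction = (2.0000 × 60.083) / 231.683 = 120.166/231.683 = 0.5187.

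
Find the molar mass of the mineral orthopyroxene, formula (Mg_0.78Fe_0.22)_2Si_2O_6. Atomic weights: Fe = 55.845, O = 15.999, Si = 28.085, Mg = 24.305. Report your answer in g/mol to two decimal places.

214.65 g/mol

Mg: 1.56 × 24.305 = 37.9158
Fe: 0.44 × 55.845 = 24.5718
Si: 2 × 28.085 = 56.1700
O: 6 × 15.999 = 95.9940
Summing the contributions gives the formula mass.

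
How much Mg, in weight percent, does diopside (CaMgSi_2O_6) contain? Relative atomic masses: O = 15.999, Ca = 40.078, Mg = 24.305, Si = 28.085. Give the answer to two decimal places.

11.22 weight percent

Molar mass of CaMgSi_2O_6: 1×40.078 + 1×24.305 + 2×28.085 + 6×15.999 = 216.547 g/mol.
Mass of Mg per formula unit: 1 × 24.305 = 24.305 g.
Weight fraction Mg = 24.305 / 216.547 = 0.1122.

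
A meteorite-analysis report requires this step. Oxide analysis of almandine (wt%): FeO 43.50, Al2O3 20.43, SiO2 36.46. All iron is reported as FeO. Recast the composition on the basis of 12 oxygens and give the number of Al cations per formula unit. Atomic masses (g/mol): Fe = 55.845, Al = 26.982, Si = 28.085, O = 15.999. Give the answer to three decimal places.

FeO: 43.50/71.844 = 0.60548 mol → 0.60548 mol Fe, 0.60548 mol O.
Al2O3: 20.43/101.961 = 0.20037 mol → 0.40074 mol Al, 0.60111 mol O.
SiO2: 36.46/60.083 = 0.60683 mol → 0.60683 mol Si, 1.21366 mol O.
Total oxygen = 2.42025 mol. Normalization factor = 12/2.42025 = 4.95817.
Al per 12 O = 0.40074 × 4.95817 = 1.987.

1.987 Al apfu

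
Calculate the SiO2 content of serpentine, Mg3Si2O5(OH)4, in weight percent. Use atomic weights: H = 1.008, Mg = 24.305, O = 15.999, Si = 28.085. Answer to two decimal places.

Molar mass of Mg3Si2O5(OH)4 = 3*24.305 + 2*28.085 + 9*15.999 + 4*1.008 = 277.108 g/mol.
Each formula unit contains 2 Si, equivalent to 2/1 = 2.0000 mol SiO2.
M(SiO2) = 1×28.085 + 2×15.999 = 60.083 g/mol.
Mass of SiO2 per formula unit = 2.0000 × 60.083 = 120.166 g.
SiO2 wt% = 120.166 / 277.108 × 100 = 43.36%.

43.36 wt%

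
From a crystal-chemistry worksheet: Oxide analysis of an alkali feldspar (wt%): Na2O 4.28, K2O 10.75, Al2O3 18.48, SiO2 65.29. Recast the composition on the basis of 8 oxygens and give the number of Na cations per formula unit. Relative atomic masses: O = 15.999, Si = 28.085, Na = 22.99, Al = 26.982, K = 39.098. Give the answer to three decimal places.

0.381 Na apfu

4.28 wt% Na2O ÷ 61.979 g/mol = 0.06906 mol, giving 0.13812 Na and 0.06906 O.
10.75 wt% K2O ÷ 94.195 g/mol = 0.11412 mol, giving 0.22824 K and 0.11412 O.
18.48 wt% Al2O3 ÷ 101.961 g/mol = 0.18125 mol, giving 0.36250 Al and 0.54375 O.
65.29 wt% SiO2 ÷ 60.083 g/mol = 1.08666 mol, giving 1.08666 Si and 2.17332 O.
Oxygen sums to 2.90025; scaling by 8/2.90025 = 2.75838 puts the formula on 8 O.
Na: 0.13812 × 2.75838 = 0.381 atoms per formula unit.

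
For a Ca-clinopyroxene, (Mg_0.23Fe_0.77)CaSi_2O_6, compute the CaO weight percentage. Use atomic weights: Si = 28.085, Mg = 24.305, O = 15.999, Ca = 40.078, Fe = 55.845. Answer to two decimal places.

23.28 wt%

Formula mass = 240.833 g/mol.
1 Ca → 1.0000 mol CaO per formula unit; M(CaO) = 56.077, so CaO mass = 56.077 g.
56.077/240.833 × 100 = 23.28 wt%.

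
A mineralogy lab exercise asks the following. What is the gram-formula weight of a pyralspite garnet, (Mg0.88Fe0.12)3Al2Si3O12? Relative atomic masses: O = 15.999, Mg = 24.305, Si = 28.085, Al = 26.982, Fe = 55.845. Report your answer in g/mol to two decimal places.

414.48 g/mol

The formula mass is the sum 2.64*24.305 + 0.36*55.845 + 2*26.982 + 3*28.085 + 12*15.999.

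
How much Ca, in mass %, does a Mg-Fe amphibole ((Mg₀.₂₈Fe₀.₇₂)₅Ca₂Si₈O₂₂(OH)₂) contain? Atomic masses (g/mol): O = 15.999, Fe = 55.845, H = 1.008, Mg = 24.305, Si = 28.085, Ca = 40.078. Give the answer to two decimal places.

8.66 mass %

Formula mass = 1.40*24.305 + 3.60*55.845 + 2*40.078 + 8*28.085 + 24*15.999 + 2*1.008 = 925.897 g/mol, of which 80.156 g is Ca.
So Ca makes up 80.156/925.897 = 0.0866 of the mass, i.e. 8.66%.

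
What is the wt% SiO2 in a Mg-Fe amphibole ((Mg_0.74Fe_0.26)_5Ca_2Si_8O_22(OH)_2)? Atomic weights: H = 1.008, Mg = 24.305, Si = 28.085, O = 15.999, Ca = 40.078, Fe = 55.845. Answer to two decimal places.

56.33 wt%

Formula mass = 853.355 g/mol.
8 Si → 8.0000 mol SiO2 per formula unit; M(SiO2) = 60.083, so SiO2 mass = 480.664 g.
480.664/853.355 × 100 = 56.33 wt%.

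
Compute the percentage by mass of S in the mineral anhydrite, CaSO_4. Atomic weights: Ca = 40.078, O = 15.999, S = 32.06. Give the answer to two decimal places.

23.55 mass %

Formula mass = 1·40.078 + 1·32.06 + 4·15.999 = 136.134 g/mol, of which 32.060 g is S.
So S makes up 32.060/136.134 = 0.2355 of the mass, i.e. 23.55%.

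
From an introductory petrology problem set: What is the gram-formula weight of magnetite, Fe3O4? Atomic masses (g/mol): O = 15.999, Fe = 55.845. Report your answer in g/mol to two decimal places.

231.53 g/mol

Fe: 3 × 55.845 = 167.5350
O: 4 × 15.999 = 63.9960
Summing the contributions gives the formula mass.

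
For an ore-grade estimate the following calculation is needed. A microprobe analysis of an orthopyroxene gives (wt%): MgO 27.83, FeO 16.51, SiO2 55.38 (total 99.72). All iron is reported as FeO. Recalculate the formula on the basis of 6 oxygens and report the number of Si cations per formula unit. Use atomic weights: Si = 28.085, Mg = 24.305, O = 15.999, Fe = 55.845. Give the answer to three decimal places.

2.001 Si apfu

MgO (M=40.304): mol = 0.69050; Mg = 0.69050, O = 0.69050.
FeO (M=71.844): mol = 0.22980; Fe = 0.22980, O = 0.22980.
SiO2 (M=60.083): mol = 0.92172; Si = 0.92172, O = 1.84344.
ΣO = 2.76374; factor = 6/ΣO = 2.17097.
Si apfu = 0.92172 × 2.17097 = 2.001.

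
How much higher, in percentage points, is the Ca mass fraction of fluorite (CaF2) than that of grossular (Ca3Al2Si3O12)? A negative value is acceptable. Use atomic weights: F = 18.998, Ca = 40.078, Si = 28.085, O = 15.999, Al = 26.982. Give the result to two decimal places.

24.64 percentage points

Ca in CaF2: molar mass 78.074 g/mol; 1×40.078 = 40.078 g → 51.33 wt%.
Ca in Ca3Al2Si3O12: molar mass 450.441 g/mol; 3×40.078 = 120.234 g → 26.69 wt%.
Difference = 51.33 − 26.69 = 24.64 percentage points.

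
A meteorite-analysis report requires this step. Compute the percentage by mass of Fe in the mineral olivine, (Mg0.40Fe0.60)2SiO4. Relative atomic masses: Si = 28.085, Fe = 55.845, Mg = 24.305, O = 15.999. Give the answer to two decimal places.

Molar mass of (Mg0.40Fe0.60)2SiO4: 0.80*24.305 + 1.20*55.845 + 1*28.085 + 4*15.999 = 178.539 g/mol.
Mass of Fe per formula unit: 1.20 × 55.845 = 67.014 g.
Weight fraction Fe = 67.014 / 178.539 = 0.3753.

37.53 mass %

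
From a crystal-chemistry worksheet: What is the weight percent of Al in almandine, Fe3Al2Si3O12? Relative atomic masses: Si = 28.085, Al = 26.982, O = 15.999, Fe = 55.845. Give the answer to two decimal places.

10.84 wt%

Molar mass of Fe3Al2Si3O12: 3×55.845 + 2×26.982 + 3×28.085 + 12×15.999 = 497.742 g/mol.
Mass of Al per formula unit: 2 × 26.982 = 53.964 g.
Weight fraction Al = 53.964 / 497.742 = 0.1084.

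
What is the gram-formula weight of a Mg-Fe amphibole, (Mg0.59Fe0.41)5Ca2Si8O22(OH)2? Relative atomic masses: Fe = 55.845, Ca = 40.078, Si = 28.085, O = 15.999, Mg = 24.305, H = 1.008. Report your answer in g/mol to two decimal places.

877.01 g/mol

M = 2.95(24.305) + 2.05(55.845) + 2(40.078) + 8(28.085) + 24(15.999) + 2(1.008)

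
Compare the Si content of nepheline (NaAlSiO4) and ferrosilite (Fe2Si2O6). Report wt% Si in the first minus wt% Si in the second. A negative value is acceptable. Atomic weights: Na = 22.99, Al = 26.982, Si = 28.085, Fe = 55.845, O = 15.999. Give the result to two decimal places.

-1.52 percentage points

First mineral: 28.085 g Si in 142.053 g formula = 19.77 wt% Si.
Second mineral: 56.170 g Si in 263.854 g formula = 21.29 wt% Si.
19.77% − 21.29% gives a difference of -1.52 percentage points.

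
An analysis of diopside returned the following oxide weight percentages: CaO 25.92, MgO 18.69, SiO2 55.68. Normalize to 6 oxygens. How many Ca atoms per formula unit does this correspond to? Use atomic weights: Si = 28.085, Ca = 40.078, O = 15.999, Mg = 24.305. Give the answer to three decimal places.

0.998 Ca apfu

CaO: 25.92/56.077 = 0.46222 mol → 0.46222 mol Ca, 0.46222 mol O.
MgO: 18.69/40.304 = 0.46373 mol → 0.46373 mol Mg, 0.46373 mol O.
SiO2: 55.68/60.083 = 0.92672 mol → 0.92672 mol Si, 1.85344 mol O.
Total oxygen = 2.77939 mol. Normalization factor = 6/2.77939 = 2.15875.
Ca per 6 O = 0.46222 × 2.15875 = 0.998.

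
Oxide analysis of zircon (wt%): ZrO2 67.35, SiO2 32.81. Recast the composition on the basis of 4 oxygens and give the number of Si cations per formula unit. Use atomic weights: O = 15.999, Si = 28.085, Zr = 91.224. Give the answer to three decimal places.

1.000 Si apfu

67.35 wt% ZrO2 ÷ 123.222 g/mol = 0.54657 mol, giving 0.54657 Zr and 1.09314 O.
32.81 wt% SiO2 ÷ 60.083 g/mol = 0.54608 mol, giving 0.54608 Si and 1.09216 O.
Oxygen sums to 2.18530; scaling by 4/2.18530 = 1.83041 puts the formula on 4 O.
Si: 0.54608 × 1.83041 = 1.000 atoms per formula unit.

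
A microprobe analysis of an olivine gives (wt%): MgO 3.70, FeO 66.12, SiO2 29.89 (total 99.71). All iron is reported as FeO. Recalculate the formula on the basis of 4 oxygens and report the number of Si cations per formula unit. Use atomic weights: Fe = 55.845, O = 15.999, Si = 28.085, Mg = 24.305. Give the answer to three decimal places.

0.991 Si apfu

MgO (M=40.304): mol = 0.09180; Mg = 0.09180, O = 0.09180.
FeO (M=71.844): mol = 0.92033; Fe = 0.92033, O = 0.92033.
SiO2 (M=60.083): mol = 0.49748; Si = 0.49748, O = 0.99496.
ΣO = 2.00709; factor = 4/ΣO = 1.99294.
Si apfu = 0.49748 × 1.99294 = 0.991.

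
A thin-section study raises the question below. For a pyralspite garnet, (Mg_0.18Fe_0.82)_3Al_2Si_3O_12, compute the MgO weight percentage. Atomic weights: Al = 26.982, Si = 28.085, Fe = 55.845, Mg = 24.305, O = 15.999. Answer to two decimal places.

Formula mass = 480.710 g/mol.
0.54 Mg → 0.5400 mol MgO per formula unit; M(MgO) = 40.304, so MgO mass = 21.764 g.
21.764/480.710 × 100 = 4.53 wt%.

4.53 wt%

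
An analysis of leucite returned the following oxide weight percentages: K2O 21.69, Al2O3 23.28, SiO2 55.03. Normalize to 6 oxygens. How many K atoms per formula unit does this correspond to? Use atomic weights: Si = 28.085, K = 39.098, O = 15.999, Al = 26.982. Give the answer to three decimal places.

K2O (M=94.195): mol = 0.23027; K = 0.46054, O = 0.23027.
Al2O3 (M=101.961): mol = 0.22832; Al = 0.45664, O = 0.68496.
SiO2 (M=60.083): mol = 0.91590; Si = 0.91590, O = 1.83180.
ΣO = 2.74703; factor = 6/ΣO = 2.18418.
K apfu = 0.46054 × 2.18418 = 1.006.

1.006 K apfu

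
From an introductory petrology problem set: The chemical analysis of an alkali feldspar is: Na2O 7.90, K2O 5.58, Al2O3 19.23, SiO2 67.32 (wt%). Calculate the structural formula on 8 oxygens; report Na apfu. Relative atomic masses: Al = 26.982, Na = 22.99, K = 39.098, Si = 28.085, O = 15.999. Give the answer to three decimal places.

0.681 Na apfu

7.90 wt% Na2O ÷ 61.979 g/mol = 0.12746 mol, giving 0.25492 Na and 0.12746 O.
5.58 wt% K2O ÷ 94.195 g/mol = 0.05924 mol, giving 0.11848 K and 0.05924 O.
19.23 wt% Al2O3 ÷ 101.961 g/mol = 0.18860 mol, giving 0.37720 Al and 0.56580 O.
67.32 wt% SiO2 ÷ 60.083 g/mol = 1.12045 mol, giving 1.12045 Si and 2.24090 O.
Oxygen sums to 2.99340; scaling by 8/2.99340 = 2.67255 puts the formula on 8 O.
Na: 0.25492 × 2.67255 = 0.681 atoms per formula unit.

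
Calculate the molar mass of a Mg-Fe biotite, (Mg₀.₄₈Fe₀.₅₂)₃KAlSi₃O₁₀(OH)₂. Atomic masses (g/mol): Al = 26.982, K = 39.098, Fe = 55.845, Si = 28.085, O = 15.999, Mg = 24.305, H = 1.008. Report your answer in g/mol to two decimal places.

Mg: 1.44 × 24.305 = 34.9992
Fe: 1.56 × 55.845 = 87.1182
K: 1 × 39.098 = 39.0980
Al: 1 × 26.982 = 26.9820
Si: 3 × 28.085 = 84.2550
O: 12 × 15.999 = 191.9880
H: 2 × 1.008 = 2.0160
Summing the contributions gives the formula mass.

466.46 g/mol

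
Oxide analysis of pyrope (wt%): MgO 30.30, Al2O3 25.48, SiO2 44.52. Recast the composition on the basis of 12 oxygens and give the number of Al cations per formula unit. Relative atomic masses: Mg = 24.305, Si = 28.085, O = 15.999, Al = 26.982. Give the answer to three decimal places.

2.010 Al apfu

MgO: 30.30/40.304 = 0.75179 mol → 0.75179 mol Mg, 0.75179 mol O.
Al2O3: 25.48/101.961 = 0.24990 mol → 0.49980 mol Al, 0.74970 mol O.
SiO2: 44.52/60.083 = 0.74097 mol → 0.74097 mol Si, 1.48194 mol O.
Total oxygen = 2.98343 mol. Normalization factor = 12/2.98343 = 4.02222.
Al per 12 O = 0.49980 × 4.02222 = 2.010.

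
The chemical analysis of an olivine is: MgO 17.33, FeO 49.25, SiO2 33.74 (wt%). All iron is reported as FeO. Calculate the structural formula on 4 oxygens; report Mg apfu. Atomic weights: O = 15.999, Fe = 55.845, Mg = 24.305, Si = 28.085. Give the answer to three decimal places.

17.33 wt% MgO ÷ 40.304 g/mol = 0.42998 mol, giving 0.42998 Mg and 0.42998 O.
49.25 wt% FeO ÷ 71.844 g/mol = 0.68551 mol, giving 0.68551 Fe and 0.68551 O.
33.74 wt% SiO2 ÷ 60.083 g/mol = 0.56156 mol, giving 0.56156 Si and 1.12312 O.
Oxygen sums to 2.23861; scaling by 4/2.23861 = 1.78682 puts the formula on 4 O.
Mg: 0.42998 × 1.78682 = 0.768 atoms per formula unit.

0.768 Mg apfu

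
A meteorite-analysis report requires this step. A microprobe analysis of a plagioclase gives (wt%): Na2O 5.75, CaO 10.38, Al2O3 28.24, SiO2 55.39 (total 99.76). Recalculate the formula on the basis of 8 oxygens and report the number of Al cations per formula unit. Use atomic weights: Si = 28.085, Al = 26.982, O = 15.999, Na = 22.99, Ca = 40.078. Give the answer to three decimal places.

Na2O: 5.75/61.979 = 0.09277 mol → 0.18554 mol Na, 0.09277 mol O.
CaO: 10.38/56.077 = 0.18510 mol → 0.18510 mol Ca, 0.18510 mol O.
Al2O3: 28.24/101.961 = 0.27697 mol → 0.55394 mol Al, 0.83091 mol O.
SiO2: 55.39/60.083 = 0.92189 mol → 0.92189 mol Si, 1.84378 mol O.
Total oxygen = 2.95256 mol. Normalization factor = 8/2.95256 = 2.70951.
Al per 8 O = 0.55394 × 2.70951 = 1.501.

1.501 Al apfu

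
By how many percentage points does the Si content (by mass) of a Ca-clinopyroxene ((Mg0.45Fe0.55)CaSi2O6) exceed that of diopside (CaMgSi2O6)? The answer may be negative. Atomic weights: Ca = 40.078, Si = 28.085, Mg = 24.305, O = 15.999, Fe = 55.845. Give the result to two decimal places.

-1.92 percentage points

Si in (Mg0.45Fe0.55)CaSi2O6: molar mass 233.894 g/mol; 2×28.085 = 56.170 g → 24.02 wt%.
Si in CaMgSi2O6: molar mass 216.547 g/mol; 2×28.085 = 56.170 g → 25.94 wt%.
Difference = 24.02 − 25.94 = -1.92 percentage points.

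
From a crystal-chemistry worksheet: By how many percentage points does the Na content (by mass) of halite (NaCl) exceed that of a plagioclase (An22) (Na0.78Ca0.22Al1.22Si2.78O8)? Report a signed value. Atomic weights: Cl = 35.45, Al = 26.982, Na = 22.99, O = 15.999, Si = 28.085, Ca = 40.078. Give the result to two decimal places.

Na in NaCl: molar mass 58.440 g/mol; 1×22.99 = 22.990 g → 39.34 wt%.
Na in Na0.78Ca0.22Al1.22Si2.78O8: molar mass 265.736 g/mol; 0.78×22.99 = 17.932 g → 6.75 wt%.
Difference = 39.34 − 6.75 = 32.59 percentage points.

32.59 percentage points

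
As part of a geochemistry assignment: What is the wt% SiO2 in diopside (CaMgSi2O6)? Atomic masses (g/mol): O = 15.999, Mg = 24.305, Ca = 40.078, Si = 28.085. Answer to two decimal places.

Formula mass = 216.547 g/mol.
2 Si → 2.0000 mol SiO2 per formula unit; M(SiO2) = 60.083, so SiO2 mass = 120.166 g.
120.166/216.547 × 100 = 55.49 wt%.

55.49 wt%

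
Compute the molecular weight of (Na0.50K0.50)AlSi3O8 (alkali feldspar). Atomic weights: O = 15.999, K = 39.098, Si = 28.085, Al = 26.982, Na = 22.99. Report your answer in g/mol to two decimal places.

M = 0.50·22.99 + 0.50·39.098 + 1·26.982 + 3·28.085 + 8·15.999

270.27 g/mol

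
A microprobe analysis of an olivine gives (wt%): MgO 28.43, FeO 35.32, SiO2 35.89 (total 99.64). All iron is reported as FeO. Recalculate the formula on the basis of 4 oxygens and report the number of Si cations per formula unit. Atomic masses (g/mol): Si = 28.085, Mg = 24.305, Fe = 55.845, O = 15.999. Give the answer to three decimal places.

0.999 Si apfu

MgO: 28.43/40.304 = 0.70539 mol → 0.70539 mol Mg, 0.70539 mol O.
FeO: 35.32/71.844 = 0.49162 mol → 0.49162 mol Fe, 0.49162 mol O.
SiO2: 35.89/60.083 = 0.59734 mol → 0.59734 mol Si, 1.19468 mol O.
Total oxygen = 2.39169 mol. Normalization factor = 4/2.39169 = 1.67246.
Si per 4 O = 0.59734 × 1.67246 = 0.999.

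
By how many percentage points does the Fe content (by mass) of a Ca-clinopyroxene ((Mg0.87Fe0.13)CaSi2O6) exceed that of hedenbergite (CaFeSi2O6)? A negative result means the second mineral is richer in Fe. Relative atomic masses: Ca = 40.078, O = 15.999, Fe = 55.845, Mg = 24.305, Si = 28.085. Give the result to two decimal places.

-19.22 percentage points

Fe in (Mg0.87Fe0.13)CaSi2O6: molar mass 220.647 g/mol; 0.13×55.845 = 7.260 g → 3.29 wt%.
Fe in CaFeSi2O6: molar mass 248.087 g/mol; 1×55.845 = 55.845 g → 22.51 wt%.
Difference = 3.29 − 22.51 = -19.22 percentage points.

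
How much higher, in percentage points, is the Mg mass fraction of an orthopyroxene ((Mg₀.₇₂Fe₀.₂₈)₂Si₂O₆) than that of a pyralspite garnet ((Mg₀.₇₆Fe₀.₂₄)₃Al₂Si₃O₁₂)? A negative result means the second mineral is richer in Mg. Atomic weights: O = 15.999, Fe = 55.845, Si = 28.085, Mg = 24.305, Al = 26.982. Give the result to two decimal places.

Mg in (Mg₀.₇₂Fe₀.₂₈)₂Si₂O₆: molar mass 218.436 g/mol; 1.44×24.305 = 34.999 g → 16.02 wt%.
Mg in (Mg₀.₇₆Fe₀.₂₄)₃Al₂Si₃O₁₂: molar mass 425.831 g/mol; 2.28×24.305 = 55.415 g → 13.01 wt%.
Difference = 16.02 − 13.01 = 3.01 percentage points.

3.01 percentage points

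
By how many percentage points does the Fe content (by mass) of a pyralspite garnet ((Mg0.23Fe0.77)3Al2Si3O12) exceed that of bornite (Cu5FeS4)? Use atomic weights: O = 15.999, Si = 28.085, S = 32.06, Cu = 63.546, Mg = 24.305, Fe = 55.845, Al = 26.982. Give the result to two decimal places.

Fe in (Mg0.23Fe0.77)3Al2Si3O12: molar mass 475.979 g/mol; 2.31×55.845 = 129.002 g → 27.10 wt%.
Fe in Cu5FeS4: molar mass 501.815 g/mol; 1×55.845 = 55.845 g → 11.13 wt%.
Difference = 27.10 − 11.13 = 15.97 percentage points.

15.97 percentage points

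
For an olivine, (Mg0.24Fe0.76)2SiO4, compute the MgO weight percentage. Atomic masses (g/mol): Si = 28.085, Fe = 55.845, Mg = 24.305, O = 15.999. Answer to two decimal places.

Formula mass = 188.632 g/mol.
0.48 Mg → 0.4800 mol MgO per formula unit; M(MgO) = 40.304, so MgO mass = 19.346 g.
19.346/188.632 × 100 = 10.26 wt%.

10.26 wt%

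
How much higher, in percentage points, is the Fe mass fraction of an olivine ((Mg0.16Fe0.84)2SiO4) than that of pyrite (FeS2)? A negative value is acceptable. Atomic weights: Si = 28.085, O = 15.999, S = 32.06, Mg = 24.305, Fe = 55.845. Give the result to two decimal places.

1.89 percentage points

Fe in (Mg0.16Fe0.84)2SiO4: molar mass 193.678 g/mol; 1.68×55.845 = 93.820 g → 48.44 wt%.
Fe in FeS2: molar mass 119.965 g/mol; 1×55.845 = 55.845 g → 46.55 wt%.
Difference = 48.44 − 46.55 = 1.89 percentage points.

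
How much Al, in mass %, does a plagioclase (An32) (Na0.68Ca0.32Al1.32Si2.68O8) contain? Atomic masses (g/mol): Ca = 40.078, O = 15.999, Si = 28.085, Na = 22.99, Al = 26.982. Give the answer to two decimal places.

13.32 mass %

M(Na0.68Ca0.32Al1.32Si2.68O8) = 267.334 g/mol.
Al contributes 1.32 × 26.982 = 35.616 g per mole.
35.616/267.334 = 0.1332 → 13.32%.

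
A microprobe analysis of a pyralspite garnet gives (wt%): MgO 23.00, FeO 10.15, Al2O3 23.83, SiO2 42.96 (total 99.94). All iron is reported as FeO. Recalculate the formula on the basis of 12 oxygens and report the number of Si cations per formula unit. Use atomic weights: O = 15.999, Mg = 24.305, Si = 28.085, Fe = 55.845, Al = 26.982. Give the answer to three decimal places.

23.00 wt% MgO ÷ 40.304 g/mol = 0.57066 mol, giving 0.57066 Mg and 0.57066 O.
10.15 wt% FeO ÷ 71.844 g/mol = 0.14128 mol, giving 0.14128 Fe and 0.14128 O.
23.83 wt% Al2O3 ÷ 101.961 g/mol = 0.23372 mol, giving 0.46744 Al and 0.70116 O.
42.96 wt% SiO2 ÷ 60.083 g/mol = 0.71501 mol, giving 0.71501 Si and 1.43002 O.
Oxygen sums to 2.84312; scaling by 12/2.84312 = 4.22072 puts the formula on 12 O.
Si: 0.71501 × 4.22072 = 3.018 atoms per formula unit.

3.018 Si apfu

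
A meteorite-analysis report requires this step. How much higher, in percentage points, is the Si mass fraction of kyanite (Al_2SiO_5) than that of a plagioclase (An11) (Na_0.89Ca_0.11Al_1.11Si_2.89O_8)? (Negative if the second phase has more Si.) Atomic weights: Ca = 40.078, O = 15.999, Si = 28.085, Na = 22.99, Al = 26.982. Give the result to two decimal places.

-13.42 percentage points

First mineral: 28.085 g Si in 162.044 g formula = 17.33 wt% Si.
Second mineral: 81.166 g Si in 263.977 g formula = 30.75 wt% Si.
17.33% − 30.75% gives a difference of -13.42 percentage points.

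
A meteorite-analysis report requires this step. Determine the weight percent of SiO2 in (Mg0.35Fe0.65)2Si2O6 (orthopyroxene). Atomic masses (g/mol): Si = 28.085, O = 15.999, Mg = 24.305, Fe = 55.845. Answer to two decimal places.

49.70 wt%

M((Mg0.35Fe0.65)2Si2O6) = 241.776 g/mol; M(SiO2) = 60.083 g/mol.
Moles SiO2 per formula unit = 2 Si ÷ 1 = 2.0000.
SiO2 fraction = (2.0000 × 60.083) / 241.776 = 120.166/241.776 = 0.4970.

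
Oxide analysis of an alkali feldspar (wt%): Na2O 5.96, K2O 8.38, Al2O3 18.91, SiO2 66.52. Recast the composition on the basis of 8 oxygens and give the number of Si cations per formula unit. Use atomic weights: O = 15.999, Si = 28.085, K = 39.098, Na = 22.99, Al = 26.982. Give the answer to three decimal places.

2.997 Si apfu

5.96 wt% Na2O ÷ 61.979 g/mol = 0.09616 mol, giving 0.19232 Na and 0.09616 O.
8.38 wt% K2O ÷ 94.195 g/mol = 0.08896 mol, giving 0.17792 K and 0.08896 O.
18.91 wt% Al2O3 ÷ 101.961 g/mol = 0.18546 mol, giving 0.37092 Al and 0.55638 O.
66.52 wt% SiO2 ÷ 60.083 g/mol = 1.10714 mol, giving 1.10714 Si and 2.21428 O.
Oxygen sums to 2.95578; scaling by 8/2.95578 = 2.70656 puts the formula on 8 O.
Si: 1.10714 × 2.70656 = 2.997 atoms per formula unit.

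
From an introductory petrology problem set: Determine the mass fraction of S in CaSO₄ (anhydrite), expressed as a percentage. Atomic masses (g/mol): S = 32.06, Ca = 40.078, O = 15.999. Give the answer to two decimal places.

23.55 weight percent

Molar mass of CaSO₄: 1·40.078 + 1·32.06 + 4·15.999 = 136.134 g/mol.
Mass of S per formula unit: 1 × 32.06 = 32.060 g.
Weight fraction S = 32.060 / 136.134 = 0.2355.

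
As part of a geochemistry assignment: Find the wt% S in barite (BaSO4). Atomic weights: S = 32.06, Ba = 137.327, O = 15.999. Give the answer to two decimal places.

13.74 mass %

Formula mass = 1·137.327 + 1·32.06 + 4·15.999 = 233.383 g/mol, of which 32.060 g is S.
So S makes up 32.060/233.383 = 0.1374 of the mass, i.e. 13.74%.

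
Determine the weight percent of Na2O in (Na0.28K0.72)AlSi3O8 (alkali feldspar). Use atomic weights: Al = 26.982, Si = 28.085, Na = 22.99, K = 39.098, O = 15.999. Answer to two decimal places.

3.17 wt%

M((Na0.28K0.72)AlSi3O8) = 273.817 g/mol; M(Na2O) = 61.979 g/mol.
Moles Na2O per formula unit = 0.28 Na ÷ 2 = 0.1400.
Na2O fraction = (0.1400 × 61.979) / 273.817 = 8.677/273.817 = 0.0317.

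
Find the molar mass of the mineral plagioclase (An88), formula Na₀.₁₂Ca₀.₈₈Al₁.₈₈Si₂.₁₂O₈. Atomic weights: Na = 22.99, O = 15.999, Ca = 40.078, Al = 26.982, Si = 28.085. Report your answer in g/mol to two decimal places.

276.29 g/mol

The formula mass is the sum 0.12(22.99) + 0.88(40.078) + 1.88(26.982) + 2.12(28.085) + 8(15.999).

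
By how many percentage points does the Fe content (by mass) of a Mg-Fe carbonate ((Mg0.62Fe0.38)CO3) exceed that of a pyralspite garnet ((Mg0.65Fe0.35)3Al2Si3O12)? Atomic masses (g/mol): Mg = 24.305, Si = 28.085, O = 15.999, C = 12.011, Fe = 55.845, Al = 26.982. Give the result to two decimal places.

First mineral: 21.221 g Fe in 96.298 g formula = 22.04 wt% Fe.
Second mineral: 58.637 g Fe in 436.239 g formula = 13.44 wt% Fe.
22.04% − 13.44% gives a difference of 8.60 percentage points.

8.60 percentage points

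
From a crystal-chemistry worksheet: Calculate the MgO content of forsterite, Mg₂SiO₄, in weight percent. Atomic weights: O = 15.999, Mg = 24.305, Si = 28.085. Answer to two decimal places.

57.29 wt%

Formula mass = 140.691 g/mol.
2 Mg → 2.0000 mol MgO per formula unit; M(MgO) = 40.304, so MgO mass = 80.608 g.
80.608/140.691 × 100 = 57.29 wt%.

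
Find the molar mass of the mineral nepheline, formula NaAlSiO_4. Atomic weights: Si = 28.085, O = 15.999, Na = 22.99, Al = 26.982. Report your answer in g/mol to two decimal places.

142.05 g/mol

M = 1(22.99) + 1(26.982) + 1(28.085) + 4(15.999)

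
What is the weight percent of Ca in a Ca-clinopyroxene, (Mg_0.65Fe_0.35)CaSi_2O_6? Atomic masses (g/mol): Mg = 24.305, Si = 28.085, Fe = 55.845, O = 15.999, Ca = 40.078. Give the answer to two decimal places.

17.61 mass %

Molar mass of (Mg_0.65Fe_0.35)CaSi_2O_6: 0.65*24.305 + 0.35*55.845 + 1*40.078 + 2*28.085 + 6*15.999 = 227.586 g/mol.
Mass of Ca per formula unit: 1 × 40.078 = 40.078 g.
Weight fraction Ca = 40.078 / 227.586 = 0.1761.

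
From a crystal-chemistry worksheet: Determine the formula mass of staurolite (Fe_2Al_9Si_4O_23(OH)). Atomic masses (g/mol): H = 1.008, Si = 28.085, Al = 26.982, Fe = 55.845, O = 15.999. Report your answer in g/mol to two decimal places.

851.85 g/mol

Fe: 2 × 55.845 = 111.6900
Al: 9 × 26.982 = 242.8380
Si: 4 × 28.085 = 112.3400
O: 24 × 15.999 = 383.9760
H: 1 × 1.008 = 1.0080
Summing the contributions gives the formula mass.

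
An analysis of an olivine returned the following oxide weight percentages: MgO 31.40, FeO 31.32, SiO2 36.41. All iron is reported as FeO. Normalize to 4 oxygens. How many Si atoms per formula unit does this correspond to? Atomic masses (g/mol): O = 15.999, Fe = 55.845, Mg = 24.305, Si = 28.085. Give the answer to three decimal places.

MgO (M=40.304): mol = 0.77908; Mg = 0.77908, O = 0.77908.
FeO (M=71.844): mol = 0.43594; Fe = 0.43594, O = 0.43594.
SiO2 (M=60.083): mol = 0.60600; Si = 0.60600, O = 1.21200.
ΣO = 2.42702; factor = 4/ΣO = 1.64811.
Si apfu = 0.60600 × 1.64811 = 0.999.

0.999 Si apfu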